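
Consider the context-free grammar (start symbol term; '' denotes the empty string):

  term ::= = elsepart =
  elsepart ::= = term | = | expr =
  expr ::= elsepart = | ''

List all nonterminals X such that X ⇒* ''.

Directly nullable (have an ''-production): expr.
No other nonterminal has a production whose RHS symbols are all nullable.

{ expr }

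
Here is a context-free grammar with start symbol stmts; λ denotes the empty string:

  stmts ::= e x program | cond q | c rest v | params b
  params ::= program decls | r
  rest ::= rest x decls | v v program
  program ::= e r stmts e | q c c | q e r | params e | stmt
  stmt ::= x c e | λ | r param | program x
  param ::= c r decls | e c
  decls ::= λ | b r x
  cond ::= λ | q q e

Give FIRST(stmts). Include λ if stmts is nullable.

{ b, c, e, q, r, x }

stmts ::= e x program contributes {e}.
From stmts ::= cond q: cond nullable, take FIRST(cond) ∪ {q} = { q }.
stmts ::= c rest v contributes {c}.
From stmts ::= params b: params nullable, take FIRST(params) ∪ {b} = { b, e, q, r, x }.
Union: FIRST(stmts) = { b, c, e, q, r, x }.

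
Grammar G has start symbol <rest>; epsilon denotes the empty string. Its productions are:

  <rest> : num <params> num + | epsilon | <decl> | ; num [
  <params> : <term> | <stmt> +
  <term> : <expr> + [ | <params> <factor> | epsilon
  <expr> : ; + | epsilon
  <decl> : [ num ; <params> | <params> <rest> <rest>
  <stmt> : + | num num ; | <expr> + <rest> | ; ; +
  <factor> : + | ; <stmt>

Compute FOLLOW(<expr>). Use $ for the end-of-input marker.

In <term> : <expr> + [: add FIRST(+ [) = { + }.
In <stmt> : <expr> + <rest>: add FIRST(+ <rest>) = { + }.
Union: FOLLOW(<expr>) = { + }.

{ + }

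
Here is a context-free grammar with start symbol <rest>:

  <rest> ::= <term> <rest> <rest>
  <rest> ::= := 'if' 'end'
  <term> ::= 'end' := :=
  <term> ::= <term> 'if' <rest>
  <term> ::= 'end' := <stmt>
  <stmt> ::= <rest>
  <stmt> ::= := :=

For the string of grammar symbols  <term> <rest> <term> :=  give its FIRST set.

{ 'end' }

Add FIRST(<term>) = { 'end' }; <term> is not nullable, stop.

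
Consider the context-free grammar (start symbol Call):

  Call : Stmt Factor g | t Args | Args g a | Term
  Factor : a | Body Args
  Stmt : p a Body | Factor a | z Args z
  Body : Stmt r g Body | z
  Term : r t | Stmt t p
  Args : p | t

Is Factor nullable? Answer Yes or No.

No

No nonterminal in this grammar is nullable.
No production of Factor has an RHS whose symbols are all nullable, so Factor is not nullable.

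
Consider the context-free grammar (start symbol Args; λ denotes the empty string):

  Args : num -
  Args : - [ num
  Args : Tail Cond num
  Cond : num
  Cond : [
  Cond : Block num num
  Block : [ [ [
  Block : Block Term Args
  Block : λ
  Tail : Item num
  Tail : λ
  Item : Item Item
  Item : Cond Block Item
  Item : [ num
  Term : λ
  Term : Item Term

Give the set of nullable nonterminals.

{ Block, Tail, Term }

Directly nullable (have an λ-production): Block, Tail, Term.
No other nonterminal has a production whose RHS symbols are all nullable.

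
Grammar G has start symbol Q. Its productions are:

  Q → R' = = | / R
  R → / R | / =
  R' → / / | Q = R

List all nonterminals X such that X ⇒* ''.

No nonterminal has an empty production or an RHS whose symbols are all nullable.

{ } (none)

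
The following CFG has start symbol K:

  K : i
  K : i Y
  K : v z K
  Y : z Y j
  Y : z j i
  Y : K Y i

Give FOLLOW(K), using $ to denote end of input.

{ $, i, v, z }

K is the start symbol, so $ ∈ FOLLOW(K).
In K : v z K: K is at the end, add FOLLOW(K) = { $, i, v, z }.
In Y : K Y i: add FIRST(Y i) = { i, v, z }.
Union: FOLLOW(K) = { $, i, v, z }.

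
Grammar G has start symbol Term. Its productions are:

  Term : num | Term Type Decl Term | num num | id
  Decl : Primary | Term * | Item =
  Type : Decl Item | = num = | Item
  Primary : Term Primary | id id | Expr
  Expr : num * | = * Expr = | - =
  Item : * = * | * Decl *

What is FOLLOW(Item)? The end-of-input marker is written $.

In Decl : Item =: add FIRST(=) = { = }.
In Type : Decl Item: Item is at the end, add FOLLOW(Type) = { *, -, =, id, num }.
In Type : Item: Item is at the end, add FOLLOW(Type) = { *, -, =, id, num }.
Union: FOLLOW(Item) = { *, -, =, id, num }.

{ *, -, =, id, num }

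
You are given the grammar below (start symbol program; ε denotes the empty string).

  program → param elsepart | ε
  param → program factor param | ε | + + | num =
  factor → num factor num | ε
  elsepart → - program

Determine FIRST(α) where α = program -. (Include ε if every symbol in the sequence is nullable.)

{ +, -, num }

Add FIRST(program)\{ε} = { +, -, num }; program is nullable, continue.
- is a terminal; add {-} and stop.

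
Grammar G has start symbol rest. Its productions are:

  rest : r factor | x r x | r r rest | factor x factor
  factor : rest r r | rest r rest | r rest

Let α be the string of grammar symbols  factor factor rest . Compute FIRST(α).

Add FIRST(factor) = { r, x }; factor is not nullable, stop.

{ r, x }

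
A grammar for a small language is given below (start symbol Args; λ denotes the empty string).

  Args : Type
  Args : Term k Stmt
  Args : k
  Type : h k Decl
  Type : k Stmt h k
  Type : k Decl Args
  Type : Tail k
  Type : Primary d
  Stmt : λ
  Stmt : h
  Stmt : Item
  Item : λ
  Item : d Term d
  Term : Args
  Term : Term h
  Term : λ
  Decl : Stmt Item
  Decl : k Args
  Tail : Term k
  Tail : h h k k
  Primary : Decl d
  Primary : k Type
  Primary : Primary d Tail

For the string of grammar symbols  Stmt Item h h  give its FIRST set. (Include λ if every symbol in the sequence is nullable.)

Add FIRST(Stmt)\{λ} = { d, h }; Stmt is nullable, continue.
Add FIRST(Item)\{λ} = { d }; Item is nullable, continue.
h is a terminal; add {h} and stop.

{ d, h }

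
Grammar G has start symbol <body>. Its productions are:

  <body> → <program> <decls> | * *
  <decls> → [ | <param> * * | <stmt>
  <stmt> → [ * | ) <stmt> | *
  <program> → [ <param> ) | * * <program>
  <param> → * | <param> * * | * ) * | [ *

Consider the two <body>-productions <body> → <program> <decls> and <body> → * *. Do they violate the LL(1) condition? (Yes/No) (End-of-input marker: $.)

FIRST(<program> <decls>) = { *, [ } and FIRST(* *) = { * }.
Both contain *, so the two alternatives are not disjoint — LL(1) conflict.

Yes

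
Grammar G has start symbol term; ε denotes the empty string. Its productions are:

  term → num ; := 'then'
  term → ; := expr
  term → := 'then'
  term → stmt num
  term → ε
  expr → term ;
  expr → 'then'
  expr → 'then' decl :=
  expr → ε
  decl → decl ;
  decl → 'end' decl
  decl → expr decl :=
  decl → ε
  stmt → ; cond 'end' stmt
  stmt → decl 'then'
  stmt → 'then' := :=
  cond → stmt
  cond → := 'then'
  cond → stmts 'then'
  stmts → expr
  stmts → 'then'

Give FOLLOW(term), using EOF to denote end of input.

{ EOF, ; }

term is the start symbol, so EOF ∈ FOLLOW(term).
In expr → term ;: add FIRST(;) = { ; }.
Union: FOLLOW(term) = { EOF, ; }.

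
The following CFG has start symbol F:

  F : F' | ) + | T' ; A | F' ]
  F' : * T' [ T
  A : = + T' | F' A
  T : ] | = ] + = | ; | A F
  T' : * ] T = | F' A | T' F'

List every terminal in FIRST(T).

T : ] contributes {]}.
T : = ] + = contributes {=}.
T : ; contributes {;}.
From T : A F: add FIRST(A) = { *, = }.
Union: FIRST(T) = { *, ;, =, ] }.

{ *, ;, =, ] }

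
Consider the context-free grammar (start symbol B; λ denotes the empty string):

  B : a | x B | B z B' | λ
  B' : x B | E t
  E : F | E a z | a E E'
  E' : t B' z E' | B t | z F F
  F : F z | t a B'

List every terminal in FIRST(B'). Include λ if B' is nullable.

{ a, t, x }

B' : x B contributes {x}.
From B' : E t: add FIRST(E) = { a, t }.
Union: FIRST(B') = { a, t, x }.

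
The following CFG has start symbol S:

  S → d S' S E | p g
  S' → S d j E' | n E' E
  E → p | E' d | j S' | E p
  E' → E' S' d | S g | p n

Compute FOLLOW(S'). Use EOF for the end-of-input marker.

In S → d S' S E: add FIRST(S E) = { d, p }.
In E → j S': S' is at the end, add FOLLOW(E) = { EOF, d, g, j, p }.
In E' → E' S' d: add FIRST(d) = { d }.
Union: FOLLOW(S') = { EOF, d, g, j, p }.

{ EOF, d, g, j, p }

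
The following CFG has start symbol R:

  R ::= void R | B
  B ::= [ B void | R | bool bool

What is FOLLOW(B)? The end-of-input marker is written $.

In R ::= B: B is at the end, add FOLLOW(R) = { $, void }.
In B ::= [ B void: add FIRST(void) = { void }.
Union: FOLLOW(B) = { $, void }.

{ $, void }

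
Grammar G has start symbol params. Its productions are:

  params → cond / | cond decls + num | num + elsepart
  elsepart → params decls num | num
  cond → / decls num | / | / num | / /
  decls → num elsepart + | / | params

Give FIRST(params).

{ /, num }

From params → cond /: add FIRST(cond) = { / }.
From params → cond decls + num: add FIRST(cond) = { / }.
params → num + elsepart contributes {num}.
Union: FIRST(params) = { /, num }.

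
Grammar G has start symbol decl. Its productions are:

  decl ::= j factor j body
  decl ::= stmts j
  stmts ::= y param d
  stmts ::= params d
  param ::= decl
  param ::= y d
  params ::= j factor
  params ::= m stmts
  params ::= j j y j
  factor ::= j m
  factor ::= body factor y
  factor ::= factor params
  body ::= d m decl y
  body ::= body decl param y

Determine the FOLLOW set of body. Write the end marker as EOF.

In decl ::= j factor j body: body is at the end, add FOLLOW(decl) = { EOF, d, j, m, y }.
In factor ::= body factor y: add FIRST(factor y) = { d, j }.
In body ::= body decl param y: add FIRST(decl param y) = { j, m, y }.
Union: FOLLOW(body) = { EOF, d, j, m, y }.

{ EOF, d, j, m, y }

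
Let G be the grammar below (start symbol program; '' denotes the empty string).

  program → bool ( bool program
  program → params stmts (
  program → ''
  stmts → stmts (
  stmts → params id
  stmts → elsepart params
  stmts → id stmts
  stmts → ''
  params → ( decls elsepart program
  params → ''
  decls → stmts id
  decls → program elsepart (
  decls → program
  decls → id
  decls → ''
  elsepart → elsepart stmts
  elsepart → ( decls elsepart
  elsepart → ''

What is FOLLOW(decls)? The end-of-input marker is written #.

In params → ( decls elsepart program: add FIRST(elsepart program)\{''} = { (, bool, id }.
  Since elsepart program is nullable, also add FOLLOW(params) = { (, bool, id }.
In elsepart → ( decls elsepart: add FIRST(elsepart)\{''} = { (, id }.
  Since elsepart is nullable, also add FOLLOW(elsepart) = { (, bool, id }.
Union: FOLLOW(decls) = { (, bool, id }.

{ (, bool, id }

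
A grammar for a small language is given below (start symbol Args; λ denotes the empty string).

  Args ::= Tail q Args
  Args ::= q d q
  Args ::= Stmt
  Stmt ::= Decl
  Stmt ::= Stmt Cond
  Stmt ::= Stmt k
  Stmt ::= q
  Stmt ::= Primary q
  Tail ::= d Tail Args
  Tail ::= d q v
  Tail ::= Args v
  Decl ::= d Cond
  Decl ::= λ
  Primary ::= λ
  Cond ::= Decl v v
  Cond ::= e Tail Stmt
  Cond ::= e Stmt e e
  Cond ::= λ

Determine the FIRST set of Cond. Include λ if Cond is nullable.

{ d, e, v, λ }

From Cond ::= Decl v v: Decl nullable, take FIRST(Decl) ∪ {v} = { d, v }.
Cond ::= e Tail Stmt contributes {e}.
Cond ::= e Stmt e e contributes {e}.
Cond ::= λ contributes λ.
Union: FIRST(Cond) = { d, e, v, λ }.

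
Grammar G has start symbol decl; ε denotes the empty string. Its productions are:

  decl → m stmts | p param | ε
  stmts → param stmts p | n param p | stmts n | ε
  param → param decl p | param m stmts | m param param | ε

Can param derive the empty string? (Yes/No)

param has an ε-production, so param ⇒ ε.

Yes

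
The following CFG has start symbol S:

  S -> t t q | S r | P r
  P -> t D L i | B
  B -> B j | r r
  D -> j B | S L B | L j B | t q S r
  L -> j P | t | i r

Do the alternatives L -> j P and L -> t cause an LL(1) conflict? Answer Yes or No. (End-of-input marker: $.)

FIRST(j P) = { j } and FIRST(t) = { t }.
The FIRST sets are disjoint and neither alternative is nullable — no conflict.

No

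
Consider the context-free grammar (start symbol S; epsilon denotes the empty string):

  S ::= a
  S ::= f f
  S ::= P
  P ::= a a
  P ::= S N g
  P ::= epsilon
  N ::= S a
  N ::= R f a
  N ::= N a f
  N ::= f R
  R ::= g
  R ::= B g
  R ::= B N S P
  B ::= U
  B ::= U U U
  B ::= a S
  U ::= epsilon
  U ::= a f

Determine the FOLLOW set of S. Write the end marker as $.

{ $, a, f, g }

S is the start symbol, so $ ∈ FOLLOW(S).
In P ::= S N g: add FIRST(N g) = { a, f, g }.
In N ::= S a: add FIRST(a) = { a }.
In R ::= B N S P: add FIRST(P)\{epsilon} = { a, f, g }.
  Since P is nullable, also add FOLLOW(R) = { a, f, g }.
In B ::= a S: S is at the end, add FOLLOW(B) = { a, f, g }.
Union: FOLLOW(S) = { $, a, f, g }.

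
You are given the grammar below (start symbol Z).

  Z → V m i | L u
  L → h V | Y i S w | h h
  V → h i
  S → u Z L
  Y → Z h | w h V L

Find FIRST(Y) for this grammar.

{ h, w }

From Y → Z h: add FIRST(Z) = { h, w }.
Y → w h V L contributes {w}.
Union: FIRST(Y) = { h, w }.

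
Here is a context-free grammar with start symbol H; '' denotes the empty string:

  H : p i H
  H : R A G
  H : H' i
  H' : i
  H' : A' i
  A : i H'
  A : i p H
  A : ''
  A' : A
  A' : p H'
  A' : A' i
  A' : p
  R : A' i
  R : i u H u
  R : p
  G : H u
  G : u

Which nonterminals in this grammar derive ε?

Directly nullable (have an ''-production): A.
A' : A with every symbol nullable, so A' is nullable.
No other nonterminal has a production whose RHS symbols are all nullable.

{ A, A' }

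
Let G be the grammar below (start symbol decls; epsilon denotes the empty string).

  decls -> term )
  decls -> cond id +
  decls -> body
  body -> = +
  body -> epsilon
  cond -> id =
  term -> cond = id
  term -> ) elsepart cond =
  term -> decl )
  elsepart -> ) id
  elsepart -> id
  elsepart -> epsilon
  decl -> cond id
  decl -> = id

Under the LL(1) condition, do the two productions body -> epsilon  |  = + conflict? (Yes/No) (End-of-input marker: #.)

FIRST(epsilon) = { epsilon } and FIRST(= +) = { = }.
The first is nullable but FOLLOW(body) = { # } is disjoint from FIRST of the second.

No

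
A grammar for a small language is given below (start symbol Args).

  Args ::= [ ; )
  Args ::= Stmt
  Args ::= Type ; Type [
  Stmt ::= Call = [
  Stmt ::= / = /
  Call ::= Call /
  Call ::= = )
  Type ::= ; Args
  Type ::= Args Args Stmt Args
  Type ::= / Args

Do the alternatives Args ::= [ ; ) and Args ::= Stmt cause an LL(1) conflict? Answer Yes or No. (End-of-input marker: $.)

No

FIRST([ ; )) = { [ } and FIRST(Stmt) = { /, = }.
The FIRST sets are disjoint and neither alternative is nullable — no conflict.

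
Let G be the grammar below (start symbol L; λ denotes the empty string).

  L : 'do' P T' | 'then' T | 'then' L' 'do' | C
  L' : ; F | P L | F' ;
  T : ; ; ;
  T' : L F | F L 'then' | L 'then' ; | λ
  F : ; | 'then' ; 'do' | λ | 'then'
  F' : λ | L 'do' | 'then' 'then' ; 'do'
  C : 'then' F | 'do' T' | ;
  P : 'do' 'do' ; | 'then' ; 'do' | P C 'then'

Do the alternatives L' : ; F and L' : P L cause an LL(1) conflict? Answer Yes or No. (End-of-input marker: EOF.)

FIRST(; F) = { ; } and FIRST(P L) = { 'do', 'then' }.
The FIRST sets are disjoint and neither alternative is nullable — no conflict.

No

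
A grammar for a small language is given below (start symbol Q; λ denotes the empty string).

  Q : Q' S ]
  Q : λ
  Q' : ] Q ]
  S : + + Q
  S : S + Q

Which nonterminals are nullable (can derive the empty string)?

Directly nullable (have an λ-production): Q.
No other nonterminal has a production whose RHS symbols are all nullable.

{ Q }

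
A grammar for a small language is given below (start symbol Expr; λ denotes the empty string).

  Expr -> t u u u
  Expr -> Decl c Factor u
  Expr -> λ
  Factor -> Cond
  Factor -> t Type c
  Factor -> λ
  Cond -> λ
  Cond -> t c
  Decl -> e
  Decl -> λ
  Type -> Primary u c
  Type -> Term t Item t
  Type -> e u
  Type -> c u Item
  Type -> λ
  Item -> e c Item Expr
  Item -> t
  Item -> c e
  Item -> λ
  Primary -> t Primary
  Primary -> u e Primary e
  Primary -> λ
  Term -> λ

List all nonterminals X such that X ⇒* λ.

{ Cond, Decl, Expr, Factor, Item, Primary, Term, Type }

Directly nullable (have an λ-production): Expr, Factor, Cond, Decl, Type, Item, Primary, Term.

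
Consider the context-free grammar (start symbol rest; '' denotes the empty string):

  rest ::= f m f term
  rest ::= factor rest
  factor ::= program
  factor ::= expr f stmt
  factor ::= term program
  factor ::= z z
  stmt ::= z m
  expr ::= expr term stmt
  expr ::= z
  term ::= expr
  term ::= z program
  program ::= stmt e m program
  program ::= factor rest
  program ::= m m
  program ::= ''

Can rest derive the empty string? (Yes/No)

Nullable nonterminals: factor, program.
No production of rest has an RHS whose symbols are all nullable, so rest is not nullable.

No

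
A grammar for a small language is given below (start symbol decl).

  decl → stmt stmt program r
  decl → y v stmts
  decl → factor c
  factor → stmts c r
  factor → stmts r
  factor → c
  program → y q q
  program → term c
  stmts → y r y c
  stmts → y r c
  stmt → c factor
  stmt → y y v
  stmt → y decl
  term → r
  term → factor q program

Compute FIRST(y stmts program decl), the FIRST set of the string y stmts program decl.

{ y }

y is a terminal; add {y} and stop.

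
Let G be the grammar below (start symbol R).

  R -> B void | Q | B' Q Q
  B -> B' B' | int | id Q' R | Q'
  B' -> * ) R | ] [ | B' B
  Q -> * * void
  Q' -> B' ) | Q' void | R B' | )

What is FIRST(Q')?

From Q' -> B' ): add FIRST(B') = { *, ] }.
From Q' -> Q' void: add FIRST(Q') = { ), *, ], id, int }.
From Q' -> R B': add FIRST(R) = { ), *, ], id, int }.
Q' -> ) contributes {)}.
Union: FIRST(Q') = { ), *, ], id, int }.

{ ), *, ], id, int }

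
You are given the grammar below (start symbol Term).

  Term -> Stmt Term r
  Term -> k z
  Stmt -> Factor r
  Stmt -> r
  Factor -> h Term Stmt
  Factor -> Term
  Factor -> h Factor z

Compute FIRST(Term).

From Term -> Stmt Term r: add FIRST(Stmt) = { h, k, r }.
Term -> k z contributes {k}.
Union: FIRST(Term) = { h, k, r }.

{ h, k, r }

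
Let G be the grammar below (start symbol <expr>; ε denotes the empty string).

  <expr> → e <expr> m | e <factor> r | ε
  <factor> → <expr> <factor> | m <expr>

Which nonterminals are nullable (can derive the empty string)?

{ <expr> }

Directly nullable (have an ε-production): <expr>.
No other nonterminal has a production whose RHS symbols are all nullable.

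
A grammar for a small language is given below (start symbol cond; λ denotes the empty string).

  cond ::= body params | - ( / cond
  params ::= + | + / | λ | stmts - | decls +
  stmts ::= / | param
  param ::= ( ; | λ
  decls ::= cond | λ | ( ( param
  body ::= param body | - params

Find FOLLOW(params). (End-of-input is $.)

{ $, (, +, -, / }

In cond ::= body params: params is at the end, add FOLLOW(cond) = { $, + }.
In body ::= - params: params is at the end, add FOLLOW(body) = { $, (, +, -, / }.
Union: FOLLOW(params) = { $, (, +, -, / }.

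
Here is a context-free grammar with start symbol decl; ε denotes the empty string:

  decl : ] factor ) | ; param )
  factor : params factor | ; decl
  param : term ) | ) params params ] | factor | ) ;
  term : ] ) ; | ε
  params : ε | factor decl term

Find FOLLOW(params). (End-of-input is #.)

{ ;, ] }

In factor : params factor: add FIRST(factor) = { ; }.
In param : ) params params ]: add FIRST(params ]) = { ;, ] }.
In param : ) params params ]: add FIRST(]) = { ] }.
Union: FOLLOW(params) = { ;, ] }.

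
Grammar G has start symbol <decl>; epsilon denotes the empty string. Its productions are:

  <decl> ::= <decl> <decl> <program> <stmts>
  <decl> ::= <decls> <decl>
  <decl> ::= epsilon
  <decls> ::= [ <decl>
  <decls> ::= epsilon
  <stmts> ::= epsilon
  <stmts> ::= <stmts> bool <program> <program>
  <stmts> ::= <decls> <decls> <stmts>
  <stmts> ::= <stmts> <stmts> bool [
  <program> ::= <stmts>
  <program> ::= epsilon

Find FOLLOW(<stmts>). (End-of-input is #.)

{ #, [, bool }

In <decl> ::= <decl> <decl> <program> <stmts>: <stmts> is at the end, add FOLLOW(<decl>) = { #, [, bool }.
In <stmts> ::= <stmts> bool <program> <program>: add FIRST(bool <program> <program>) = { bool }.
In <stmts> ::= <decls> <decls> <stmts>: <stmts> is at the end, add FOLLOW(<stmts>) = { #, [, bool }.
In <stmts> ::= <stmts> <stmts> bool [: add FIRST(<stmts> bool [) = { [, bool }.
In <stmts> ::= <stmts> <stmts> bool [: add FIRST(bool [) = { bool }.
In <program> ::= <stmts>: <stmts> is at the end, add FOLLOW(<program>) = { #, [, bool }.
Union: FOLLOW(<stmts>) = { #, [, bool }.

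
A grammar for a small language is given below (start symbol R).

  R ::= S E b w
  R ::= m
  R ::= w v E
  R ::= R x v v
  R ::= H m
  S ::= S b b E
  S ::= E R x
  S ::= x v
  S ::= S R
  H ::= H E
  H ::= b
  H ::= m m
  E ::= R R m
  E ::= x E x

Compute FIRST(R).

{ b, m, w, x }

From R ::= S E b w: add FIRST(S) = { b, m, w, x }.
R ::= m contributes {m}.
R ::= w v E contributes {w}.
From R ::= R x v v: add FIRST(R) = { b, m, w, x }.
From R ::= H m: add FIRST(H) = { b, m }.
Union: FIRST(R) = { b, m, w, x }.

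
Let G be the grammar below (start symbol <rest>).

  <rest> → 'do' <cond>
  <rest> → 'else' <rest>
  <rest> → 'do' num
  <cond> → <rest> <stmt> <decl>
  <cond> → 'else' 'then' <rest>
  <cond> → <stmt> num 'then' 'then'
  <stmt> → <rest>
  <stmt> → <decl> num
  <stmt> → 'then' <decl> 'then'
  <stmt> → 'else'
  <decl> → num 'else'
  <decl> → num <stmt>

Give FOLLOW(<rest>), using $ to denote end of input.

{ $, 'do', 'else', 'then', num }

<rest> is the start symbol, so $ ∈ FOLLOW(<rest>).
In <rest> → 'else' <rest>: <rest> is at the end, add FOLLOW(<rest>) = { $, 'do', 'else', 'then', num }.
In <cond> → <rest> <stmt> <decl>: add FIRST(<stmt> <decl>) = { 'do', 'else', 'then', num }.
In <cond> → 'else' 'then' <rest>: <rest> is at the end, add FOLLOW(<cond>) = { $, 'do', 'else', 'then', num }.
In <stmt> → <rest>: <rest> is at the end, add FOLLOW(<stmt>) = { $, 'do', 'else', 'then', num }.
Union: FOLLOW(<rest>) = { $, 'do', 'else', 'then', num }.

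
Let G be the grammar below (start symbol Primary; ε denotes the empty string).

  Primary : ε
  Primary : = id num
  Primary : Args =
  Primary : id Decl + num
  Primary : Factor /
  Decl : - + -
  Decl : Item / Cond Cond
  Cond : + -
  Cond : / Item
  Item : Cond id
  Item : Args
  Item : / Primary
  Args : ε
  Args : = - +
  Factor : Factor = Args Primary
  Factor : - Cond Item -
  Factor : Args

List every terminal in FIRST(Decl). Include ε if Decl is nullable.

Decl : - + - contributes {-}.
From Decl : Item / Cond Cond: Item nullable, take FIRST(Item) ∪ {/} = { +, /, = }.
Union: FIRST(Decl) = { +, -, /, = }.

{ +, -, /, = }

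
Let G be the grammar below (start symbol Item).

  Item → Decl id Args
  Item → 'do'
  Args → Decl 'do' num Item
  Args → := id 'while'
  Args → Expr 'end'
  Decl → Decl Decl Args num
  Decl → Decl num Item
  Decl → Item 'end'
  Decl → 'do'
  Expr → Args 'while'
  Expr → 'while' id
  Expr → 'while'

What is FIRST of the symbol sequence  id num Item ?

{ id }

id is a terminal; add {id} and stop.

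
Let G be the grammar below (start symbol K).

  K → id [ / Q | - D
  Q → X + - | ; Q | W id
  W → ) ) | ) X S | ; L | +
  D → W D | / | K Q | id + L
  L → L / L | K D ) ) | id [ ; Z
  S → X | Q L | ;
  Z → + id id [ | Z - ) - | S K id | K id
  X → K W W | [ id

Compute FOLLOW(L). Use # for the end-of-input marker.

{ #, ), +, -, /, ;, [, id }

In W → ; L: L is at the end, add FOLLOW(W) = { ), +, -, /, ;, [, id }.
In D → id + L: L is at the end, add FOLLOW(D) = { #, ), +, -, /, ;, [, id }.
In L → L / L: add FIRST(/ L) = { / }.
In L → L / L: L is at the end, add FOLLOW(L) = { #, ), +, -, /, ;, [, id }.
In S → Q L: L is at the end, add FOLLOW(S) = { ), +, -, /, ;, [, id }.
Union: FOLLOW(L) = { #, ), +, -, /, ;, [, id }.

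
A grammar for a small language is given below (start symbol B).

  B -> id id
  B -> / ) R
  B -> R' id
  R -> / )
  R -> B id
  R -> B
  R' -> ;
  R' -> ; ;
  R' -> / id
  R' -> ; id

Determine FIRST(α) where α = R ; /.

Add FIRST(R) = { /, ;, id }; R is not nullable, stop.

{ /, ;, id }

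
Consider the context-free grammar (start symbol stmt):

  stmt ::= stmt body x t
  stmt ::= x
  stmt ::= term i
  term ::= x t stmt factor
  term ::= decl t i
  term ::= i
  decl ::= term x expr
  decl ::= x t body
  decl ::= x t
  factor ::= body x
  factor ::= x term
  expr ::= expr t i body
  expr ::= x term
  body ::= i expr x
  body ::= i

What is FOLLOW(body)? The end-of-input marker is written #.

{ t, x }

In stmt ::= stmt body x t: add FIRST(x t) = { x }.
In decl ::= x t body: body is at the end, add FOLLOW(decl) = { t }.
In factor ::= body x: add FIRST(x) = { x }.
In expr ::= expr t i body: body is at the end, add FOLLOW(expr) = { t, x }.
Union: FOLLOW(body) = { t, x }.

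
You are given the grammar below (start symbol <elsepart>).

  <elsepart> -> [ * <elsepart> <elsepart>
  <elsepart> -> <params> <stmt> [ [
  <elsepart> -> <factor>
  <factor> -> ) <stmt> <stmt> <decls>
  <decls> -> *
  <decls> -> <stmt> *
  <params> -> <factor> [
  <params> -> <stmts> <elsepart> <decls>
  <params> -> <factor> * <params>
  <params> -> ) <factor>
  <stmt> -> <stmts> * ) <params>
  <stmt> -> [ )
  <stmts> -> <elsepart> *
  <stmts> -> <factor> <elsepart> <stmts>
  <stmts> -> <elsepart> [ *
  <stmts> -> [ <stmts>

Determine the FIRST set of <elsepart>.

<elsepart> -> [ * <elsepart> <elsepart> contributes {[}.
From <elsepart> -> <params> <stmt> [ [: add FIRST(<params>) = { ), [ }.
From <elsepart> -> <factor>: add FIRST(<factor>) = { ) }.
Union: FIRST(<elsepart>) = { ), [ }.

{ ), [ }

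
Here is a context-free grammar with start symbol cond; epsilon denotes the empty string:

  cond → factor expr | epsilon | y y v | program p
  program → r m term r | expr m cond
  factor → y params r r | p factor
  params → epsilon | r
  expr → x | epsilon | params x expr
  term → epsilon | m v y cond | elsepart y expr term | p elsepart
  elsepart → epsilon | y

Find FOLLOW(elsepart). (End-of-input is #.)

In term → elsepart y expr term: add FIRST(y expr term) = { y }.
In term → p elsepart: elsepart is at the end, add FOLLOW(term) = { r }.
Union: FOLLOW(elsepart) = { r, y }.

{ r, y }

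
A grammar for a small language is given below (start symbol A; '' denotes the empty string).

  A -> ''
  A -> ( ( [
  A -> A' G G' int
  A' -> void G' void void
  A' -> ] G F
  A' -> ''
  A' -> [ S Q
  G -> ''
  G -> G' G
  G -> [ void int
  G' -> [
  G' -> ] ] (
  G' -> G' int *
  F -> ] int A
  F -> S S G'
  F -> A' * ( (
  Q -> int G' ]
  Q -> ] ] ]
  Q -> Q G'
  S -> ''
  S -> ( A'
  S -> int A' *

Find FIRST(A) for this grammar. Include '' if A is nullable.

A -> '' contributes ''.
A -> ( ( [ contributes {(}.
From A -> A' G G' int: A', G nullable, take FIRST(A') ∪ FIRST(G) ∪ FIRST(G') = { [, ], void }.
Union: FIRST(A) = { (, [, ], void, '' }.

{ (, [, ], void, '' }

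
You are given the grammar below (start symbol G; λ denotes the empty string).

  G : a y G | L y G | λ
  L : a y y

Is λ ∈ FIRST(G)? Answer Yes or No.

Yes

G has an λ-production, so G ⇒ λ.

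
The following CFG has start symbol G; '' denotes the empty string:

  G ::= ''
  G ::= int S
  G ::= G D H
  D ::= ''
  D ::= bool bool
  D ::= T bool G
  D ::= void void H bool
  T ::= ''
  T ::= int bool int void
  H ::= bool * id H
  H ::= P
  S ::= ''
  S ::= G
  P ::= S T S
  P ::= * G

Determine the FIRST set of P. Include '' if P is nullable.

From P ::= S T S: S, T, S nullable, take FIRST(S) ∪ FIRST(T) ∪ FIRST(S) = { *, bool, int, void }; also '' since the whole RHS is nullable.
P ::= * G contributes {*}.
Union: FIRST(P) = { *, bool, int, void, '' }.

{ *, bool, int, void, '' }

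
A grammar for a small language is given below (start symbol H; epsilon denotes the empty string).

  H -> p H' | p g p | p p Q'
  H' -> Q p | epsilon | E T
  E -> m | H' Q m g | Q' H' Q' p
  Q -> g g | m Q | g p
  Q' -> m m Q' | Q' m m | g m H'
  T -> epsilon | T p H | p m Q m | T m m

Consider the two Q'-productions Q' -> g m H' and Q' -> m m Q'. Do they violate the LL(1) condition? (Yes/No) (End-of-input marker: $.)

FIRST(g m H') = { g } and FIRST(m m Q') = { m }.
The FIRST sets are disjoint and neither alternative is nullable — no conflict.

No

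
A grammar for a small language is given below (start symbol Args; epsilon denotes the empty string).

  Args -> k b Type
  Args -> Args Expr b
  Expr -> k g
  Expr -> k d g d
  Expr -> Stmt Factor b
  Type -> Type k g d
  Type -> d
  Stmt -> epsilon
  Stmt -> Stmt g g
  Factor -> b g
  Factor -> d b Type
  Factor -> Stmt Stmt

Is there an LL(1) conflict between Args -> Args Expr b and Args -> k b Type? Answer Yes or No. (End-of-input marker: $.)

Yes

FIRST(Args Expr b) = { k } and FIRST(k b Type) = { k }.
Both contain k, so the two alternatives are not disjoint — LL(1) conflict.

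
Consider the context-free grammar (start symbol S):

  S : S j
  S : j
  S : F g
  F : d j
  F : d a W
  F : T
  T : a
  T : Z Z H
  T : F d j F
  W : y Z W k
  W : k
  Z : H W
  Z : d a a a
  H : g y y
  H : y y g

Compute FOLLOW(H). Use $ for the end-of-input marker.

{ d, g, k, y }

In T : Z Z H: H is at the end, add FOLLOW(T) = { d, g }.
In Z : H W: add FIRST(W) = { k, y }.
Union: FOLLOW(H) = { d, g, k, y }.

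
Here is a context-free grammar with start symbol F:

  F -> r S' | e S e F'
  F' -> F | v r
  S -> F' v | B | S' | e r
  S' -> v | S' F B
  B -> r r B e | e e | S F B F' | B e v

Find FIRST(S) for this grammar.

{ e, r, v }

From S -> F' v: add FIRST(F') = { e, r, v }.
From S -> B: add FIRST(B) = { e, r, v }.
From S -> S': add FIRST(S') = { v }.
S -> e r contributes {e}.
Union: FIRST(S) = { e, r, v }.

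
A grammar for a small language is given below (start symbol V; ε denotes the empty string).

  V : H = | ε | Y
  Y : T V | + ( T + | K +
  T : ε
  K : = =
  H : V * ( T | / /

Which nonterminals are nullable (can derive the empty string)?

Directly nullable (have an ε-production): V, T.
Y : T V with every symbol nullable, so Y is nullable.
No other nonterminal has a production whose RHS symbols are all nullable.

{ T, V, Y }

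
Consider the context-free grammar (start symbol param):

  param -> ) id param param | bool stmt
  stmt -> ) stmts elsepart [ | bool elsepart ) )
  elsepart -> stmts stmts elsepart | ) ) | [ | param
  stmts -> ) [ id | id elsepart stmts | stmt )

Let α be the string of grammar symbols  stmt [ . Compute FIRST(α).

{ ), bool }

Add FIRST(stmt) = { ), bool }; stmt is not nullable, stop.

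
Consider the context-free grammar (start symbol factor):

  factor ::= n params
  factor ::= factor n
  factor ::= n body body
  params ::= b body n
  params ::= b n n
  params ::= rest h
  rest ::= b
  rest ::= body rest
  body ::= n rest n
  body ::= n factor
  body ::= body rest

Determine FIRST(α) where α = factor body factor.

{ n }

Add FIRST(factor) = { n }; factor is not nullable, stop.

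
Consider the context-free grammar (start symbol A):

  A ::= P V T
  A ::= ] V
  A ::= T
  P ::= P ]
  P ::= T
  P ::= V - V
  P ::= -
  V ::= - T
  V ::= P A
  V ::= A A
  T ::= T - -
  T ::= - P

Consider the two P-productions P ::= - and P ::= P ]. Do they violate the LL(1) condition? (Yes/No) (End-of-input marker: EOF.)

FIRST(-) = { - } and FIRST(P ]) = { -, ] }.
Both contain -, so the two alternatives are not disjoint — LL(1) conflict.

Yes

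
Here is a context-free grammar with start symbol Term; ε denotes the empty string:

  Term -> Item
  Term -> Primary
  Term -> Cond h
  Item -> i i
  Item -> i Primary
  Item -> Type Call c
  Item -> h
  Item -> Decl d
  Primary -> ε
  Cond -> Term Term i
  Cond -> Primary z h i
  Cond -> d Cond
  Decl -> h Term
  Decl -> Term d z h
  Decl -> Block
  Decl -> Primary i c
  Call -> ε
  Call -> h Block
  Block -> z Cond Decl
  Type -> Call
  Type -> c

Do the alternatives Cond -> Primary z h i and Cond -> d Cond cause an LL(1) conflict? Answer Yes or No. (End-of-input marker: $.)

FIRST(Primary z h i) = { z } and FIRST(d Cond) = { d }.
The FIRST sets are disjoint and neither alternative is nullable — no conflict.

No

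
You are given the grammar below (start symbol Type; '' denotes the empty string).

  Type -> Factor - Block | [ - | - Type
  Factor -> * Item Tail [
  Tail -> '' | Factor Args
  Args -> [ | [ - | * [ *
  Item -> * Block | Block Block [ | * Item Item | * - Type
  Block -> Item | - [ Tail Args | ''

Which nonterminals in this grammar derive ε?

{ Block, Tail }

Directly nullable (have an ''-production): Tail, Block.
No other nonterminal has a production whose RHS symbols are all nullable.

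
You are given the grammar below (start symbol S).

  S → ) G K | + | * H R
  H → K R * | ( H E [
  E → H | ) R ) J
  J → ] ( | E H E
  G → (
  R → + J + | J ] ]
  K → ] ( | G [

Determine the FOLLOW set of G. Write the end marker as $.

In S → ) G K: add FIRST(K) = { (, ] }.
In K → G [: add FIRST([) = { [ }.
Union: FOLLOW(G) = { (, [, ] }.

{ (, [, ] }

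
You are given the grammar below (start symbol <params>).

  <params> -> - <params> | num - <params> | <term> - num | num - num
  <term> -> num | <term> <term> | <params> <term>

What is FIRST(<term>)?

<term> -> num contributes {num}.
From <term> -> <term> <term>: add FIRST(<term>) = { -, num }.
From <term> -> <params> <term>: add FIRST(<params>) = { -, num }.
Union: FIRST(<term>) = { -, num }.

{ -, num }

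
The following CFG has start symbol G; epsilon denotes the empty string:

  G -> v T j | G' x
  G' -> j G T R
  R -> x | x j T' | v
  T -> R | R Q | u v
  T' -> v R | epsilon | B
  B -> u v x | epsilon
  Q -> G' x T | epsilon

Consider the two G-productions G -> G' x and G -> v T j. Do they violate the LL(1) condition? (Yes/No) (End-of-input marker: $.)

No

FIRST(G' x) = { j } and FIRST(v T j) = { v }.
The FIRST sets are disjoint and neither alternative is nullable — no conflict.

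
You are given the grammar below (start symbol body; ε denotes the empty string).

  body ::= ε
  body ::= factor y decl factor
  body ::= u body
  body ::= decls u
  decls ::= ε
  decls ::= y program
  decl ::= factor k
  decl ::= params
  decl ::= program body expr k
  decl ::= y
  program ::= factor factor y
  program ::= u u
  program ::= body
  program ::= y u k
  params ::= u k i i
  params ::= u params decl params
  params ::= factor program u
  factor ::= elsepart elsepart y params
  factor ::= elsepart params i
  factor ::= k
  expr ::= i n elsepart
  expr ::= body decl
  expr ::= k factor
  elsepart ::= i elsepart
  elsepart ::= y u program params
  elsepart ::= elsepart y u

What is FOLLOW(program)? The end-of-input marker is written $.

{ i, k, u, y }

In decls ::= y program: program is at the end, add FOLLOW(decls) = { u }.
In decl ::= program body expr k: add FIRST(body expr k) = { i, k, u, y }.
In params ::= factor program u: add FIRST(u) = { u }.
In elsepart ::= y u program params: add FIRST(params) = { i, k, u, y }.
Union: FOLLOW(program) = { i, k, u, y }.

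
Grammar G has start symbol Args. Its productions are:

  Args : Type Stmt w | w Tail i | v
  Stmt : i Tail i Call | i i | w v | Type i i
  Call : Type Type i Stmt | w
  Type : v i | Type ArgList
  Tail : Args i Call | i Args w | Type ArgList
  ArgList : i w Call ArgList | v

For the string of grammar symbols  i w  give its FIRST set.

{ i }

i is a terminal; add {i} and stop.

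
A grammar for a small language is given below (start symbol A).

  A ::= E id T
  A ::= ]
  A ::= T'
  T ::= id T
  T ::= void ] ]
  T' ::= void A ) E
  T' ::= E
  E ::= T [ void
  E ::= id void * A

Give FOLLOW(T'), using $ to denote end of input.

{ $, ), id }

In A ::= T': T' is at the end, add FOLLOW(A) = { $, ), id }.
Union: FOLLOW(T') = { $, ), id }.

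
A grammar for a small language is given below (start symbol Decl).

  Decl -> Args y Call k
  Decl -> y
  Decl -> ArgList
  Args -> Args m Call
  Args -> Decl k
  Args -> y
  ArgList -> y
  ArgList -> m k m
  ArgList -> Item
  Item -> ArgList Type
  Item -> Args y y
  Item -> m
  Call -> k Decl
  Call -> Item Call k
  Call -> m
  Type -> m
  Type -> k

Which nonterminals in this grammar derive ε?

No nonterminal has an empty production or an RHS whose symbols are all nullable.

{ } (none)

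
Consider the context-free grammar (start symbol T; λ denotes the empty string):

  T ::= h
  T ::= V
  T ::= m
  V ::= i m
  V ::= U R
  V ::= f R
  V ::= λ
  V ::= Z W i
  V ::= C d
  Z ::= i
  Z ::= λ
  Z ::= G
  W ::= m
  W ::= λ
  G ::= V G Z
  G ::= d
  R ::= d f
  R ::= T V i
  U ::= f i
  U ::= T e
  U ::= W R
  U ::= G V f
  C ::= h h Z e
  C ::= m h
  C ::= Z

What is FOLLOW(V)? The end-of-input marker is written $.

{ $, d, e, f, h, i, m }

In T ::= V: V is at the end, add FOLLOW(T) = { $, d, e, f, h, i, m }.
In G ::= V G Z: add FIRST(G Z) = { d, e, f, h, i, m }.
In R ::= T V i: add FIRST(i) = { i }.
In U ::= G V f: add FIRST(f) = { f }.
Union: FOLLOW(V) = { $, d, e, f, h, i, m }.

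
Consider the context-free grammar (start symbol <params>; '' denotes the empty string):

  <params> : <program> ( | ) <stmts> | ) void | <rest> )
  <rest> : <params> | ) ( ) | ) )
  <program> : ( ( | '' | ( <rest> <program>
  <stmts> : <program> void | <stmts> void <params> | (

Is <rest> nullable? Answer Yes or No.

Nullable nonterminals: <program>.
No production of <rest> has an RHS whose symbols are all nullable, so <rest> is not nullable.

No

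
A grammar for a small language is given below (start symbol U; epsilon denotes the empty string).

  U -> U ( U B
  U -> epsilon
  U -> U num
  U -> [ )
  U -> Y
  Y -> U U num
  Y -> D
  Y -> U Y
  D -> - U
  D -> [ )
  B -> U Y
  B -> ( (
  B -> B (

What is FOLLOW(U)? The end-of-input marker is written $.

{ $, (, -, [, num }

U is the start symbol, so $ ∈ FOLLOW(U).
In U -> U ( U B: add FIRST(( U B) = { ( }.
In U -> U ( U B: add FIRST(B) = { (, -, [, num }.
In U -> U num: add FIRST(num) = { num }.
In Y -> U U num: add FIRST(U num) = { (, -, [, num }.
In Y -> U U num: add FIRST(num) = { num }.
In Y -> U Y: add FIRST(Y) = { (, -, [, num }.
In D -> - U: U is at the end, add FOLLOW(D) = { $, (, -, [, num }.
In B -> U Y: add FIRST(Y) = { (, -, [, num }.
Union: FOLLOW(U) = { $, (, -, [, num }.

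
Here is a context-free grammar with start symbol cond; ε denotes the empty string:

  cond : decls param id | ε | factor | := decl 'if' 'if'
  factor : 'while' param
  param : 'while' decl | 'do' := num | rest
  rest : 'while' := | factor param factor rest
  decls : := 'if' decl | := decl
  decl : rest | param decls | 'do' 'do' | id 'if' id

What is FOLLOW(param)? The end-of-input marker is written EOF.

In cond : decls param id: add FIRST(id) = { id }.
In factor : 'while' param: param is at the end, add FOLLOW(factor) = { EOF, 'do', 'while' }.
In rest : factor param factor rest: add FIRST(factor rest) = { 'while' }.
In decl : param decls: add FIRST(decls) = { := }.
Union: FOLLOW(param) = { EOF, 'do', 'while', :=, id }.

{ EOF, 'do', 'while', :=, id }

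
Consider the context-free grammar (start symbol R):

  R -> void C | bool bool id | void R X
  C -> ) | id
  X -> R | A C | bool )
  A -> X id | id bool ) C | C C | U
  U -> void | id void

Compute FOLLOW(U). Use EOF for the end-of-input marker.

In A -> U: U is at the end, add FOLLOW(A) = { ), id }.
Union: FOLLOW(U) = { ), id }.

{ ), id }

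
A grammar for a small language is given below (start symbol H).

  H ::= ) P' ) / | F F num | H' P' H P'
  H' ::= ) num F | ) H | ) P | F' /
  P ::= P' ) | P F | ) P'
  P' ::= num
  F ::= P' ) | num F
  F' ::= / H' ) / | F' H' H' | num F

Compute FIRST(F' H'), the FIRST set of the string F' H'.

{ /, num }

Add FIRST(F') = { /, num }; F' is not nullable, stop.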